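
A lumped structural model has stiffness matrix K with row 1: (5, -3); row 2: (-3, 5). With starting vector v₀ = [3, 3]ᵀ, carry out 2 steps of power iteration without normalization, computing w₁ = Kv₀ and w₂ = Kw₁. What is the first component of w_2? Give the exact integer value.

w1 = Kv₀ = (5·3 + (-3)·3; (-3)·3 + 5·3) = (6, 6)
w2 = Kw1 = (5·6 + (-3)·6; (-3)·6 + 5·6) = (12, 12)
The requested component of w2 is 12.

12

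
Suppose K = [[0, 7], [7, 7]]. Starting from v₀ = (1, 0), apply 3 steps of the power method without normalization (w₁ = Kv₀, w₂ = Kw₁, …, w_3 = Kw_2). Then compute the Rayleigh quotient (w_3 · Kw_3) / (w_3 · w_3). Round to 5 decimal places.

11.20000

w1 = Kv₀ = (0, 7)
w2 = Kw1 = (49, 49)
w3 = Kw2 = (343, 686)
Kw3 = (4802, 7203)
w3·Kw3 = 343·4802 + 686·7203 = 6588344; w3·w3 = 343·343 + 686·686 = 588245
λ ≈ 6588344/588245 = 11.20000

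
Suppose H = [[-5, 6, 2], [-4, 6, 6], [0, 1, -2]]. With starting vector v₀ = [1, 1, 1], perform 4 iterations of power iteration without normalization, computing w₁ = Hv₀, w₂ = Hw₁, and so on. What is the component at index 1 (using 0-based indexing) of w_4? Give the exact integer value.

w1 = Hv₀ = (3, 8, -1)
w2 = Hw1 = (31, 30, 10)
w3 = Hw2 = (45, 116, 10)
w4 = Hw3 = (491, 576, 96)
The requested component of w4 is 576.

576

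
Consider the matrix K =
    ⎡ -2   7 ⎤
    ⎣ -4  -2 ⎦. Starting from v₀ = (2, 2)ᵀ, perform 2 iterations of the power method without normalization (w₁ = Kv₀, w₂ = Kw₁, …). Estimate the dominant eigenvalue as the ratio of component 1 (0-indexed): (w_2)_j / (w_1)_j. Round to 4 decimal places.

w1 = Kv₀ = ((-2)·2 + 7·2; (-4)·2 + (-2)·2) = (10, -12)
w2 = Kw1 = ((-2)·10 + 7·(-12); (-4)·10 + (-2)·(-12)) = (-104, -16)
Ratio at component: -16 / -12 = 1.3333

λ ≈ 1.3333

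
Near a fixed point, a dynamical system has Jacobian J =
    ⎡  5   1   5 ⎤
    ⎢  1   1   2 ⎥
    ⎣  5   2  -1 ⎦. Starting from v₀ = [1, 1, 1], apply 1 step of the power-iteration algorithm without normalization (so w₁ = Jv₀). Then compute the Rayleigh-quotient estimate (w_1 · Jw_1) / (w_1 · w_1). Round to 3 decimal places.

8.260

w1 = Jv₀ = (5·1 + 1·1 + 5·1; 1·1 + 1·1 + 2·1; 5·1 + 2·1 + (-1)·1) = (11, 4, 6)
Jw1 = (89, 27, 57)
w1·Jw1 = 11·89 + 4·27 + 6·57 = 1429; w1·w1 = 11·11 + 4·4 + 6·6 = 173
λ ≈ 1429/173 = 8.260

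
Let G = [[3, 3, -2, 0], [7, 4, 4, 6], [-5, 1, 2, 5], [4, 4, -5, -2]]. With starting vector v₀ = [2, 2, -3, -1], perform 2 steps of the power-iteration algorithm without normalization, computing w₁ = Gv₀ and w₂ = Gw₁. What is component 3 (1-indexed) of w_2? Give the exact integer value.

41

w1 = Gv₀ = (3·2 + 3·2 + (-2)·(-3) + 0·(-1); 7·2 + 4·2 + 4·(-3) + 6·(-1); (-5)·2 + 1·2 + 2·(-3) + 5·(-1); 4·2 + 4·2 + (-5)·(-3) + (-2)·(-1)) = (18, 4, -19, 33)
w2 = Gw1 = (3·18 + 3·4 + (-2)·(-19) + 0·33; 7·18 + 4·4 + 4·(-19) + 6·33; (-5)·18 + 1·4 + 2·(-19) + 5·33; 4·18 + 4·4 + (-5)·(-19) + (-2)·33) = (104, 264, 41, 117)
The requested component of w2 is 41.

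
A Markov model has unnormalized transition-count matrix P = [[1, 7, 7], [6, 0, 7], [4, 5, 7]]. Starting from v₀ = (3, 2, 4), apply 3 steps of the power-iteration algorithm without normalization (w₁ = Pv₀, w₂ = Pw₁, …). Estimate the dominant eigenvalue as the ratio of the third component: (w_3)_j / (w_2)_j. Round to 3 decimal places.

w1 = Pv₀ = (45, 46, 50)
w2 = Pw1 = (717, 620, 760)
w3 = Pw2 = (10377, 9622, 11288)
Ratio at component: 11288 / 760 = 14.853

λ ≈ 14.853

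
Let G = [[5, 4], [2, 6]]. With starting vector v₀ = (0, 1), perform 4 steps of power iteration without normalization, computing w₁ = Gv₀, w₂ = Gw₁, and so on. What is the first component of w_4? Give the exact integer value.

w1 = Gv₀ = (5·0 + 4·1; 2·0 + 6·1) = (4, 6)
w2 = Gw1 = (5·4 + 4·6; 2·4 + 6·6) = (44, 44)
w3 = Gw2 = (396, 352)
w4 = Gw3 = (3388, 2904)
The requested component of w4 is 3388.

3388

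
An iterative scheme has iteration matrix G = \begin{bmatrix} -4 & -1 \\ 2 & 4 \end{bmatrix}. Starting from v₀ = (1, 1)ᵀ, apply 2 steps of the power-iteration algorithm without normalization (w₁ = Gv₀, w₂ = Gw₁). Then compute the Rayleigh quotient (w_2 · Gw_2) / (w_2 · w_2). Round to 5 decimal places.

w1 = Gv₀ = ((-4)·1 + (-1)·1; 2·1 + 4·1) = (-5, 6)
w2 = Gw1 = ((-4)·(-5) + (-1)·6; 2·(-5) + 4·6) = (14, 14)
Gw2 = (-70, 84)
w2·Gw2 = 14·(-70) + 14·84 = 196; w2·w2 = 14·14 + 14·14 = 392
λ ≈ 196/392 = 0.50000

λ ≈ 0.50000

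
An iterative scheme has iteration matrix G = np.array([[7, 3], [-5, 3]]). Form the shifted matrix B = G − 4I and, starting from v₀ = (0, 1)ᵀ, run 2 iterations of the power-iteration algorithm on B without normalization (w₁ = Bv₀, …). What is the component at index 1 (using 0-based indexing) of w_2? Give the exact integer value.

B = G − 4I has rows (3, 3); (-5, -1)
w1 = Bv₀ = (3·0 + 3·1; (-5)·0 + (-1)·1) = (3, -1)
w2 = Bw1 = (3·3 + 3·(-1); (-5)·3 + (-1)·(-1)) = (6, -14)
Requested component of w2: -14

-14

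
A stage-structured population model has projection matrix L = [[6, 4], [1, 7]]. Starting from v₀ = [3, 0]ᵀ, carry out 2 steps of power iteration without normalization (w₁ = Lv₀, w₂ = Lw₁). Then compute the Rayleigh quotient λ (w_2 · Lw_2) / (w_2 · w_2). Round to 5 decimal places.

w1 = Lv₀ = (18, 3)
w2 = Lw1 = (120, 39)
Lw2 = (876, 393)
w2·Lw2 = 120·876 + 39·393 = 120447; w2·w2 = 120·120 + 39·39 = 15921
λ ≈ 120447/15921 = 7.56529

λ ≈ 7.56529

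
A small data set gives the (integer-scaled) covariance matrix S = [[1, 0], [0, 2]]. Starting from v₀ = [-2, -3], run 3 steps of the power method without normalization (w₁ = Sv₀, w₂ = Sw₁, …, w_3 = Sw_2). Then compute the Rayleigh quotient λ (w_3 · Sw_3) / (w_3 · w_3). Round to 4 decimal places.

λ ≈ 1.9931

w1 = Sv₀ = (1·(-2) + 0·(-3); 0·(-2) + 2·(-3)) = (-2, -6)
w2 = Sw1 = (1·(-2) + 0·(-6); 0·(-2) + 2·(-6)) = (-2, -12)
w3 = Sw2 = (-2, -24)
Sw3 = (-2, -48)
w3·Sw3 = (-2)·(-2) + (-24)·(-48) = 1156; w3·w3 = (-2)·(-2) + (-24)·(-24) = 580
λ ≈ 1156/580 = 1.9931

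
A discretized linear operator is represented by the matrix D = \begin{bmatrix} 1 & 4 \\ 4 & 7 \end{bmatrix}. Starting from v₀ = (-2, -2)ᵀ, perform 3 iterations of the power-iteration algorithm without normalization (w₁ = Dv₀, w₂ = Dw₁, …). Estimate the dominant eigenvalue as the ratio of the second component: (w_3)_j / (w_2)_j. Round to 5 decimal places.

λ ≈ 9.02062

w1 = Dv₀ = (1·(-2) + 4·(-2); 4·(-2) + 7·(-2)) = (-10, -22)
w2 = Dw1 = (1·(-10) + 4·(-22); 4·(-10) + 7·(-22)) = (-98, -194)
w3 = Dw2 = (-874, -1750)
Ratio at component: -1750 / -194 = 9.02062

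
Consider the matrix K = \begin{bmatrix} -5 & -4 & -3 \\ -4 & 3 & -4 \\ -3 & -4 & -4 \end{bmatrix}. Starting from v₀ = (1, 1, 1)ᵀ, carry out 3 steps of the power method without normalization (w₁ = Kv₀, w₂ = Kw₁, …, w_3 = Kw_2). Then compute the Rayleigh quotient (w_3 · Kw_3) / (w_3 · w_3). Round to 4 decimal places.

-9.9746

w1 = Kv₀ = ((-5)·1 + (-4)·1 + (-3)·1; (-4)·1 + 3·1 + (-4)·1; (-3)·1 + (-4)·1 + (-4)·1) = (-12, -5, -11)
w2 = Kw1 = ((-5)·(-12) + (-4)·(-5) + (-3)·(-11); (-4)·(-12) + 3·(-5) + (-4)·(-11); (-3)·(-12) + (-4)·(-5) + (-4)·(-11)) = (113, 77, 100)
w3 = Kw2 = (-1173, -621, -1047)
Kw3 = (11490, 7017, 10191)
w3·Kw3 = (-1173)·11490 + (-621)·7017 + (-1047)·10191 = -28505304; w3·w3 = (-1173)·(-1173) + (-621)·(-621) + (-1047)·(-1047) = 2857779
λ ≈ -28505304/2857779 = -9.9746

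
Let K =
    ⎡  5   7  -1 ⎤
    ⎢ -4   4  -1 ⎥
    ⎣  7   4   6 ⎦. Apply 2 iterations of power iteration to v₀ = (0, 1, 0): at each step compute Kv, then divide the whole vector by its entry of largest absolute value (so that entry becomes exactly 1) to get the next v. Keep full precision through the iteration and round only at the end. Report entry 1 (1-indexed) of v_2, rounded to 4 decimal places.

0.6629

Kv0 = (7.00000, 4.00000, 4.00000); divide by 7.00000 → v1 = (1.00000, 0.57143, 0.57143)
Kv1 = (8.42857, -2.28571, 12.71429); divide by 12.71429 → v2 = (0.66292, -0.17978, 1.00000)
Requested entry of v2: 59/89 = 0.6629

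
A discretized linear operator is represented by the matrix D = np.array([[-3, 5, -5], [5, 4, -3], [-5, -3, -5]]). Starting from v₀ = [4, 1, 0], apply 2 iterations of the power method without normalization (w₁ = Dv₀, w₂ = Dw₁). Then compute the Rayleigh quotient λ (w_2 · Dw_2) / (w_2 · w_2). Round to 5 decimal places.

w1 = Dv₀ = ((-3)·4 + 5·1 + (-5)·0; 5·4 + 4·1 + (-3)·0; (-5)·4 + (-3)·1 + (-5)·0) = (-7, 24, -23)
w2 = Dw1 = ((-3)·(-7) + 5·24 + (-5)·(-23); 5·(-7) + 4·24 + (-3)·(-23); (-5)·(-7) + (-3)·24 + (-5)·(-23)) = (256, 130, 78)
Dw2 = (-508, 1566, -2060)
w2·Dw2 = 256·(-508) + 130·1566 + 78·(-2060) = -87148; w2·w2 = 256·256 + 130·130 + 78·78 = 88520
λ ≈ -87148/88520 = -0.98450

λ ≈ -0.98450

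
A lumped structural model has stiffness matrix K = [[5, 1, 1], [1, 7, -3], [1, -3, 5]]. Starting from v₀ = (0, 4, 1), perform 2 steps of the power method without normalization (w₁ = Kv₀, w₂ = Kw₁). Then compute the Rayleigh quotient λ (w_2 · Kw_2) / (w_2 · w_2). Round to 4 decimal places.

w1 = Kv₀ = (5, 25, -7)
w2 = Kw1 = (43, 201, -105)
Kw2 = (311, 1765, -1085)
w2·Kw2 = 43·311 + 201·1765 + (-105)·(-1085) = 482063; w2·w2 = 43·43 + 201·201 + (-105)·(-105) = 53275
λ ≈ 482063/53275 = 9.0486

λ ≈ 9.0486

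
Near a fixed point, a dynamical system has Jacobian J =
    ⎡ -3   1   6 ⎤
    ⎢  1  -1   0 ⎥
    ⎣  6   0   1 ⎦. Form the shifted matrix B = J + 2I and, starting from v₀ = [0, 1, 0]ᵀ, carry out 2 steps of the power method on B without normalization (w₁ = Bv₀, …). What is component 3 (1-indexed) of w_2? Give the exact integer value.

6

B = J + 2I has rows (-1, 1, 6); (1, 1, 0); (6, 0, 3)
w1 = Bv₀ = ((-1)·0 + 1·1 + 6·0; 1·0 + 1·1 + 0·0; 6·0 + 0·1 + 3·0) = (1, 1, 0)
w2 = Bw1 = ((-1)·1 + 1·1 + 6·0; 1·1 + 1·1 + 0·0; 6·1 + 0·1 + 3·0) = (0, 2, 6)
Requested component of w2: 6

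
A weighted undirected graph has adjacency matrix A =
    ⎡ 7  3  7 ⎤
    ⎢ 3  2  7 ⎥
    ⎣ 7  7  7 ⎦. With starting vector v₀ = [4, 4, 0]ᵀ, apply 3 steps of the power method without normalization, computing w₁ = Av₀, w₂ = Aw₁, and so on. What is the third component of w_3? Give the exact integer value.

14672

w1 = Av₀ = (7·4 + 3·4 + 7·0; 3·4 + 2·4 + 7·0; 7·4 + 7·4 + 7·0) = (40, 20, 56)
w2 = Aw1 = (7·40 + 3·20 + 7·56; 3·40 + 2·20 + 7·56; 7·40 + 7·20 + 7·56) = (732, 552, 812)
w3 = Aw2 = (12464, 8984, 14672)
The requested component of w3 is 14672.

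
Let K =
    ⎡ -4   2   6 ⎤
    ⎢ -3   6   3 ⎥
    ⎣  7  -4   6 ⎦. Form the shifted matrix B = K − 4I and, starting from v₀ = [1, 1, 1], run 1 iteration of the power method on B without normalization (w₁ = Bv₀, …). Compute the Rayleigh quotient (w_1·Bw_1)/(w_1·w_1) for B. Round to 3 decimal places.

B = K − 4I has rows (-8, 2, 6); (-3, 2, 3); (7, -4, 2)
w1 = Bv₀ = ((-8)·1 + 2·1 + 6·1; (-3)·1 + 2·1 + 3·1; 7·1 + (-4)·1 + 2·1) = (0, 2, 5)
Bw1 = (34, 19, 2)
w1·Bw1 = 48; w1·w1 = 29; μ ≈ 48/29 = 1.655

μ ≈ 1.655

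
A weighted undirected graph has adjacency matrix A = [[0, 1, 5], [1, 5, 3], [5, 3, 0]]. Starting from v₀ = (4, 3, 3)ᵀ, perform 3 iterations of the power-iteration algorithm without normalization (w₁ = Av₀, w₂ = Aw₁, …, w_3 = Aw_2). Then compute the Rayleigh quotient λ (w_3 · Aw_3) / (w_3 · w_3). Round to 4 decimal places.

λ ≈ 7.8756

w1 = Av₀ = (0·4 + 1·3 + 5·3; 1·4 + 5·3 + 3·3; 5·4 + 3·3 + 0·3) = (18, 28, 29)
w2 = Aw1 = (0·18 + 1·28 + 5·29; 1·18 + 5·28 + 3·29; 5·18 + 3·28 + 0·29) = (173, 245, 174)
w3 = Aw2 = (1115, 1920, 1600)
Aw3 = (9920, 15515, 11335)
w3·Aw3 = 1115·9920 + 1920·15515 + 1600·11335 = 58985600; w3·w3 = 1115·1115 + 1920·1920 + 1600·1600 = 7489625
λ ≈ 58985600/7489625 = 7.8756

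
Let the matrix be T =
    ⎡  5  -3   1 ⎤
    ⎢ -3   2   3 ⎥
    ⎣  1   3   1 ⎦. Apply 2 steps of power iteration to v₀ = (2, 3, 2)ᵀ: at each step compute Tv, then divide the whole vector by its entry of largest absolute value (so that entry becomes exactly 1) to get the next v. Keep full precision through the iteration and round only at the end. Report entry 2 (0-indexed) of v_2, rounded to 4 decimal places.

Tv0 = (3.00000, 6.00000, 13.00000); divide by 13.00000 → v1 = (0.23077, 0.46154, 1.00000)
Tv1 = (0.76923, 3.23077, 2.61538); divide by 3.23077 → v2 = (0.23810, 1.00000, 0.80952)
Requested entry of v2: 34/42 = 0.8095

0.8095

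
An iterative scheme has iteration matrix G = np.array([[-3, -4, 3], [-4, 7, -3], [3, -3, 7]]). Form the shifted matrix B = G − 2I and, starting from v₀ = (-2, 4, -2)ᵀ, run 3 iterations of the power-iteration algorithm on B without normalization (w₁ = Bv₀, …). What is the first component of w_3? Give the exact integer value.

-1242

B = G − 2I has rows (-5, -4, 3); (-4, 5, -3); (3, -3, 5)
w1 = Bv₀ = ((-5)·(-2) + (-4)·4 + 3·(-2); (-4)·(-2) + 5·4 + (-3)·(-2); 3·(-2) + (-3)·4 + 5·(-2)) = (-12, 34, -28)
w2 = Bw1 = ((-5)·(-12) + (-4)·34 + 3·(-28); (-4)·(-12) + 5·34 + (-3)·(-28); 3·(-12) + (-3)·34 + 5·(-28)) = (-160, 302, -278)
w3 = Bw2 = (-1242, 2984, -2776)
Requested component of w3: -1242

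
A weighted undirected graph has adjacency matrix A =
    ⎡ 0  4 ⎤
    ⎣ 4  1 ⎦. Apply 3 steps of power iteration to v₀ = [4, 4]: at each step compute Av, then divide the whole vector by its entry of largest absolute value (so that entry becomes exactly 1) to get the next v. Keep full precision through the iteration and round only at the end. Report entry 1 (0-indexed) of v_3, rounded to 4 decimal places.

1.0000

Av0 = (16.00000, 20.00000); divide by 20.00000 → v1 = (0.80000, 1.00000)
Av1 = (4.00000, 4.20000); divide by 4.20000 → v2 = (0.95238, 1.00000)
Av2 = (4.00000, 4.80952); divide by 4.80952 → v3 = (0.83168, 1.00000)
Requested entry of v3: 404/404 = 1.0000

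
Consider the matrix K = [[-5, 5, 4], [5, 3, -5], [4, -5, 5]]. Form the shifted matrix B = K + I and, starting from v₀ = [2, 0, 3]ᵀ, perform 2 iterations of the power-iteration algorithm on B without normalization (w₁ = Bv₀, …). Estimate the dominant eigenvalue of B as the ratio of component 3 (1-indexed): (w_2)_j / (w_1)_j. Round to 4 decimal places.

B = K + I has rows (-4, 5, 4); (5, 4, -5); (4, -5, 6)
w1 = Bv₀ = ((-4)·2 + 5·0 + 4·3; 5·2 + 4·0 + (-5)·3; 4·2 + (-5)·0 + 6·3) = (4, -5, 26)
w2 = Bw1 = ((-4)·4 + 5·(-5) + 4·26; 5·4 + 4·(-5) + (-5)·26; 4·4 + (-5)·(-5) + 6·26) = (63, -130, 197)
Ratio: 197/26 = 7.5769

7.5769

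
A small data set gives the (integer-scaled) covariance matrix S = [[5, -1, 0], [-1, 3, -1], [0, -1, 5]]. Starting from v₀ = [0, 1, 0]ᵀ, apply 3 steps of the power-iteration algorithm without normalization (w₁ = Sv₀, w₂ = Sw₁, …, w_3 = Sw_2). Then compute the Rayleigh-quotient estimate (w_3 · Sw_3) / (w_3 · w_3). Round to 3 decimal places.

5.683

w1 = Sv₀ = (5·0 + (-1)·1 + 0·0; (-1)·0 + 3·1 + (-1)·0; 0·0 + (-1)·1 + 5·0) = (-1, 3, -1)
w2 = Sw1 = (5·(-1) + (-1)·3 + 0·(-1); (-1)·(-1) + 3·3 + (-1)·(-1); 0·(-1) + (-1)·3 + 5·(-1)) = (-8, 11, -8)
w3 = Sw2 = (-51, 49, -51)
Sw3 = (-304, 249, -304)
w3·Sw3 = (-51)·(-304) + 49·249 + (-51)·(-304) = 43209; w3·w3 = (-51)·(-51) + 49·49 + (-51)·(-51) = 7603
λ ≈ 43209/7603 = 5.683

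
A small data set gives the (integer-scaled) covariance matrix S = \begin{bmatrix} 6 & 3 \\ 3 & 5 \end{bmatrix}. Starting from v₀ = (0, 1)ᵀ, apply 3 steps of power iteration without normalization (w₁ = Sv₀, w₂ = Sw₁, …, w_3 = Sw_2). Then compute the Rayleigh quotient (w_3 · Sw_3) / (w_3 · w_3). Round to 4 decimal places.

w1 = Sv₀ = (3, 5)
w2 = Sw1 = (33, 34)
w3 = Sw2 = (300, 269)
Sw3 = (2607, 2245)
w3·Sw3 = 300·2607 + 269·2245 = 1386005; w3·w3 = 300·300 + 269·269 = 162361
λ ≈ 1386005/162361 = 8.5366

λ ≈ 8.5366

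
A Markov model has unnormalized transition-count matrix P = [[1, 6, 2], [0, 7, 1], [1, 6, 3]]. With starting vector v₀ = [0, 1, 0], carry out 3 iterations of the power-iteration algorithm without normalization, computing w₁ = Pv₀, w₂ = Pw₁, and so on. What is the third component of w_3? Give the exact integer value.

w1 = Pv₀ = (1·0 + 6·1 + 2·0; 0·0 + 7·1 + 1·0; 1·0 + 6·1 + 3·0) = (6, 7, 6)
w2 = Pw1 = (1·6 + 6·7 + 2·6; 0·6 + 7·7 + 1·6; 1·6 + 6·7 + 3·6) = (60, 55, 66)
w3 = Pw2 = (522, 451, 588)
The requested component of w3 is 588.

588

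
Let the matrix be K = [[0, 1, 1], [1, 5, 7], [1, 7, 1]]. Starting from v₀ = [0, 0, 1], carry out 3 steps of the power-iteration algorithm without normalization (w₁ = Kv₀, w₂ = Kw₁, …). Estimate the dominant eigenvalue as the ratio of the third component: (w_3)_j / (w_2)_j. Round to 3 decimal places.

λ ≈ 7.059

w1 = Kv₀ = (0·0 + 1·0 + 1·1; 1·0 + 5·0 + 7·1; 1·0 + 7·0 + 1·1) = (1, 7, 1)
w2 = Kw1 = (0·1 + 1·7 + 1·1; 1·1 + 5·7 + 7·1; 1·1 + 7·7 + 1·1) = (8, 43, 51)
w3 = Kw2 = (94, 580, 360)
Ratio at component: 360 / 51 = 7.059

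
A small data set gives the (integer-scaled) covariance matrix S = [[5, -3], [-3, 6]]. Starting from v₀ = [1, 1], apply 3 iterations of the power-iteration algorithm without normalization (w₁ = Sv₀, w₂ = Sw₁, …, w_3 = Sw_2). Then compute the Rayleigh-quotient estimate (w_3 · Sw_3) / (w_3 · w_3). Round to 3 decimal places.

w1 = Sv₀ = (2, 3)
w2 = Sw1 = (1, 12)
w3 = Sw2 = (-31, 69)
Sw3 = (-362, 507)
w3·Sw3 = (-31)·(-362) + 69·507 = 46205; w3·w3 = (-31)·(-31) + 69·69 = 5722
λ ≈ 46205/5722 = 8.075

8.075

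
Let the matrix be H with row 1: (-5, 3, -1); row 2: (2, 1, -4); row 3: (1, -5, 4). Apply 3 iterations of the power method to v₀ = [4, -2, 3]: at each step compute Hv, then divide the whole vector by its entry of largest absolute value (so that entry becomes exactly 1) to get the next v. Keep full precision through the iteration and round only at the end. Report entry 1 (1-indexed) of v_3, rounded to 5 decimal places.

Hv0 = (-29.000000, -6.000000, 26.000000); divide by -29.000000 → v1 = (1.000000, 0.206897, -0.896552)
Hv1 = (-3.482759, 5.793103, -3.620690); divide by 5.793103 → v2 = (-0.601190, 1.000000, -0.625000)
Hv2 = (6.630952, 2.297619, -8.101190); divide by -8.101190 → v3 = (-0.818516, -0.283615, 1.000000)
Requested entry of v3: -1114/1361 = -0.81852

-0.81852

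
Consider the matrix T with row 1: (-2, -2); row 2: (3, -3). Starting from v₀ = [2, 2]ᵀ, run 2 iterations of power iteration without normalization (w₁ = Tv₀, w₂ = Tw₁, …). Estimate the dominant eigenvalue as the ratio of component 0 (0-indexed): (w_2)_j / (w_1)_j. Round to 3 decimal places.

w1 = Tv₀ = ((-2)·2 + (-2)·2; 3·2 + (-3)·2) = (-8, 0)
w2 = Tw1 = ((-2)·(-8) + (-2)·0; 3·(-8) + (-3)·0) = (16, -24)
Ratio at component: 16 / -8 = -2.000

-2.000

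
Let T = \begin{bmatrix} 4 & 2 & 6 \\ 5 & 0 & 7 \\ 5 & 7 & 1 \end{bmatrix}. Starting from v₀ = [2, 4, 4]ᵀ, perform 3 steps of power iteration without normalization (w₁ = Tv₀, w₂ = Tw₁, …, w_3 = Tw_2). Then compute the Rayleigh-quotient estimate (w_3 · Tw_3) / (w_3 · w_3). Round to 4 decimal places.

w1 = Tv₀ = (4·2 + 2·4 + 6·4; 5·2 + 0·4 + 7·4; 5·2 + 7·4 + 1·4) = (40, 38, 42)
w2 = Tw1 = (4·40 + 2·38 + 6·42; 5·40 + 0·38 + 7·42; 5·40 + 7·38 + 1·42) = (488, 494, 508)
w3 = Tw2 = (5988, 5996, 6406)
Tw3 = (74380, 74782, 78318)
w3·Tw3 = 5988·74380 + 5996·74782 + 6406·78318 = 1395485420; w3·w3 = 5988·5988 + 5996·5996 + 6406·6406 = 112844996
λ ≈ 1395485420/112844996 = 12.3664

12.3664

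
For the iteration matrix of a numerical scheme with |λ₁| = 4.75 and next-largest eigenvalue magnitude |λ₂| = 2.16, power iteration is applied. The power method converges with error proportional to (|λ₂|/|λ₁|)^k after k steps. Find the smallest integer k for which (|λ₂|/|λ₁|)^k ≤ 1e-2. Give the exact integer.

6

|λ₂/λ₁| = 2.16/4.75 = 0.45474
Need k ≥ ln(1e-2) / ln(0.45474) = -4.6052 / -0.7880 ≈ 5.844
Smallest integer k satisfying the bound: 6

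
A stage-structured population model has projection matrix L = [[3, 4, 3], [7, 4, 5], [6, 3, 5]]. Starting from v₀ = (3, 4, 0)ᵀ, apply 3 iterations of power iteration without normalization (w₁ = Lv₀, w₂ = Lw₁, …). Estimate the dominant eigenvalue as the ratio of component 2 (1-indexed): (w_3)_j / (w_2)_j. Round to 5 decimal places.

λ ≈ 12.97674

w1 = Lv₀ = (25, 37, 30)
w2 = Lw1 = (313, 473, 411)
w3 = Lw2 = (4064, 6138, 5352)
Ratio at component: 6138 / 473 = 12.97674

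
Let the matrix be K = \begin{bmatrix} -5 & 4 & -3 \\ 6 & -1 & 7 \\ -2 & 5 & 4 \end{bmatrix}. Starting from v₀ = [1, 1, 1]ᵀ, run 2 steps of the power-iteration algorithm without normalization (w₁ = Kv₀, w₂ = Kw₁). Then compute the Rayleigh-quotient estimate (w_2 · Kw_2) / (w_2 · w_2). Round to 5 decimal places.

w1 = Kv₀ = ((-5)·1 + 4·1 + (-3)·1; 6·1 + (-1)·1 + 7·1; (-2)·1 + 5·1 + 4·1) = (-4, 12, 7)
w2 = Kw1 = ((-5)·(-4) + 4·12 + (-3)·7; 6·(-4) + (-1)·12 + 7·7; (-2)·(-4) + 5·12 + 4·7) = (47, 13, 96)
Kw2 = (-471, 941, 355)
w2·Kw2 = 47·(-471) + 13·941 + 96·355 = 24176; w2·w2 = 47·47 + 13·13 + 96·96 = 11594
λ ≈ 24176/11594 = 2.08522

λ ≈ 2.08522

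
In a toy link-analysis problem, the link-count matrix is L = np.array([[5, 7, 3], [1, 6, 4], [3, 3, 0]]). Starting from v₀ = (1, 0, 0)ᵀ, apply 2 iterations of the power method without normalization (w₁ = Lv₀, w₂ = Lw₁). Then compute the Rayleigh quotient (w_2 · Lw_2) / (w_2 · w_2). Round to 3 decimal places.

λ ≈ 10.438

w1 = Lv₀ = (5·1 + 7·0 + 3·0; 1·1 + 6·0 + 4·0; 3·1 + 3·0 + 0·0) = (5, 1, 3)
w2 = Lw1 = (5·5 + 7·1 + 3·3; 1·5 + 6·1 + 4·3; 3·5 + 3·1 + 0·3) = (41, 23, 18)
Lw2 = (420, 251, 192)
w2·Lw2 = 41·420 + 23·251 + 18·192 = 26449; w2·w2 = 41·41 + 23·23 + 18·18 = 2534
λ ≈ 26449/2534 = 10.438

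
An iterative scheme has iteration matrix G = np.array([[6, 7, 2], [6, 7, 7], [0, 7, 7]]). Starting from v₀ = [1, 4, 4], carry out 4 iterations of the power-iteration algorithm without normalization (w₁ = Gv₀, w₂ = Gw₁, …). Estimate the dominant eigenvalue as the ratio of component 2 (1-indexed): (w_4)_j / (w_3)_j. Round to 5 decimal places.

w1 = Gv₀ = (42, 62, 56)
w2 = Gw1 = (798, 1078, 826)
w3 = Gw2 = (13986, 18116, 13328)
w4 = Gw3 = (237384, 304024, 220108)
Ratio at component: 304024 / 18116 = 16.78207

16.78207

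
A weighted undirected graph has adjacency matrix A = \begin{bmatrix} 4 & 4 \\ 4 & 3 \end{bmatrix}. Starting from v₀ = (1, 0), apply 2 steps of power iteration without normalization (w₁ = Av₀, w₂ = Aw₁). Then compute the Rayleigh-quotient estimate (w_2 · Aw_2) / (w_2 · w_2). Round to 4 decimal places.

7.5310

w1 = Av₀ = (4·1 + 4·0; 4·1 + 3·0) = (4, 4)
w2 = Aw1 = (4·4 + 4·4; 4·4 + 3·4) = (32, 28)
Aw2 = (240, 212)
w2·Aw2 = 32·240 + 28·212 = 13616; w2·w2 = 32·32 + 28·28 = 1808
λ ≈ 13616/1808 = 7.5310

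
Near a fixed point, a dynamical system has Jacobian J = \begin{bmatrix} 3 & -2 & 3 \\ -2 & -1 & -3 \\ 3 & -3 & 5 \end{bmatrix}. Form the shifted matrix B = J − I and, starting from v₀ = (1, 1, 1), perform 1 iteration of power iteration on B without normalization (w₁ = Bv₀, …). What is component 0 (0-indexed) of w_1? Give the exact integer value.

B = J − I has rows (2, -2, 3); (-2, -2, -3); (3, -3, 4)
w1 = Bv₀ = (2·1 + (-2)·1 + 3·1; (-2)·1 + (-2)·1 + (-3)·1; 3·1 + (-3)·1 + 4·1) = (3, -7, 4)
Requested component of w1: 3

3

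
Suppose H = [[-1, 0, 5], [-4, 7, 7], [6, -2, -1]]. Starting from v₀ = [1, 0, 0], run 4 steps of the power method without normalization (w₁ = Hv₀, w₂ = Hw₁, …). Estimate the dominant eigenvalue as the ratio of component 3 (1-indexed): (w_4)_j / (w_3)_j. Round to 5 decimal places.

w1 = Hv₀ = ((-1)·1 + 0·0 + 5·0; (-4)·1 + 7·0 + 7·0; 6·1 + (-2)·0 + (-1)·0) = (-1, -4, 6)
w2 = Hw1 = ((-1)·(-1) + 0·(-4) + 5·6; (-4)·(-1) + 7·(-4) + 7·6; 6·(-1) + (-2)·(-4) + (-1)·6) = (31, 18, -4)
w3 = Hw2 = (-51, -26, 154)
w4 = Hw3 = (821, 1100, -408)
Ratio at component: -408 / 154 = -2.64935

-2.64935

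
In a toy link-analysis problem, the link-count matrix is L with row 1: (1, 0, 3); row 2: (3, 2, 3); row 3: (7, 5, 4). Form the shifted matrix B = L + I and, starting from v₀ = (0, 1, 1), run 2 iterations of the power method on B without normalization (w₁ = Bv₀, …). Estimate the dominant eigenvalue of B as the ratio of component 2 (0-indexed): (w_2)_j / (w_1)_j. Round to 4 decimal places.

B = L + I has rows (2, 0, 3); (3, 3, 3); (7, 5, 5)
w1 = Bv₀ = (3, 6, 10)
w2 = Bw1 = (36, 57, 101)
Ratio: 101/10 = 10.1000

μ ≈ 10.1000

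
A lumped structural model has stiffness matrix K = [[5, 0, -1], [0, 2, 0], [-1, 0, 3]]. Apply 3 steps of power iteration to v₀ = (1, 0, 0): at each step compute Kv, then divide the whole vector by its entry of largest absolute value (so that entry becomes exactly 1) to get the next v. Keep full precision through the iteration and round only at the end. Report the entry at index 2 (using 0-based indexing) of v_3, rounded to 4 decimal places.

Kv0 = (5.00000, 0.00000, -1.00000); divide by 5.00000 → v1 = (1.00000, 0.00000, -0.20000)
Kv1 = (5.20000, 0.00000, -1.60000); divide by 5.20000 → v2 = (1.00000, 0.00000, -0.30769)
Kv2 = (5.30769, 0.00000, -1.92308); divide by 5.30769 → v3 = (1.00000, 0.00000, -0.36232)
Requested entry of v3: -50/138 = -0.3623

-0.3623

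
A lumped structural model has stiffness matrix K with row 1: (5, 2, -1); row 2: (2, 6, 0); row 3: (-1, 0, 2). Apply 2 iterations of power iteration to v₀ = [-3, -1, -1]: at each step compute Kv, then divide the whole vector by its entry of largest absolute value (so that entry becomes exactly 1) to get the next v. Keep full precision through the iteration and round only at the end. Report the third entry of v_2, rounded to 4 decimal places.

Kv0 = (-16.00000, -12.00000, 1.00000); divide by -16.00000 → v1 = (1.00000, 0.75000, -0.06250)
Kv1 = (6.56250, 6.50000, -1.12500); divide by 6.56250 → v2 = (1.00000, 0.99048, -0.17143)
Requested entry of v2: 18/-105 = -0.1714

-0.1714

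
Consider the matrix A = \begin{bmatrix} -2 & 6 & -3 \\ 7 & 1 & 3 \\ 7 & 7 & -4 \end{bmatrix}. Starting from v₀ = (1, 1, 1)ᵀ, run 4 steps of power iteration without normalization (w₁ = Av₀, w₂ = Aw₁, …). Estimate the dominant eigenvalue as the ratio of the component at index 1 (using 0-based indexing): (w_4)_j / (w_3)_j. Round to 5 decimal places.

w1 = Av₀ = (1, 11, 10)
w2 = Aw1 = (34, 48, 44)
w3 = Aw2 = (88, 418, 398)
w4 = Aw3 = (1138, 2228, 1950)
Ratio at component: 2228 / 418 = 5.33014

λ ≈ 5.33014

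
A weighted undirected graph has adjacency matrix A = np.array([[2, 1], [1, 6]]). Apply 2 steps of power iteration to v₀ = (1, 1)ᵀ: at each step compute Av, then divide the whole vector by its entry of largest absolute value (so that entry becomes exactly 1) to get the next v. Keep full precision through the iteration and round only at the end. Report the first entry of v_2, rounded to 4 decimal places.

0.2889

Av0 = (3.00000, 7.00000); divide by 7.00000 → v1 = (0.42857, 1.00000)
Av1 = (1.85714, 6.42857); divide by 6.42857 → v2 = (0.28889, 1.00000)
Requested entry of v2: 13/45 = 0.2889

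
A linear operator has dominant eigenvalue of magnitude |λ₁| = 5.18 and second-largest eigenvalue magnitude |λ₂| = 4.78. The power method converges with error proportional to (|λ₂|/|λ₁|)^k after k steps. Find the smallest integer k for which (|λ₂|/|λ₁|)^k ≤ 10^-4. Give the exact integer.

|λ₂/λ₁| = 4.78/5.18 = 0.92278
Need k ≥ ln(10^-4) / ln(0.92278) = -9.2103 / -0.0804 ≈ 114.607
Smallest integer k satisfying the bound: 115

115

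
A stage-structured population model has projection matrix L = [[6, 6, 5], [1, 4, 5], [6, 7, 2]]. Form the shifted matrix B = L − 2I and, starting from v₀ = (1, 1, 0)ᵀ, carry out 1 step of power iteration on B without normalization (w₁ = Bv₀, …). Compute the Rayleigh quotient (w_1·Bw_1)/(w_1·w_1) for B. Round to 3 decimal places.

μ ≈ 9.086

B = L − 2I has rows (4, 6, 5); (1, 2, 5); (6, 7, 0)
w1 = Bv₀ = (10, 3, 13)
Bw1 = (123, 81, 81)
w1·Bw1 = 2526; w1·w1 = 278; μ ≈ 2526/278 = 9.086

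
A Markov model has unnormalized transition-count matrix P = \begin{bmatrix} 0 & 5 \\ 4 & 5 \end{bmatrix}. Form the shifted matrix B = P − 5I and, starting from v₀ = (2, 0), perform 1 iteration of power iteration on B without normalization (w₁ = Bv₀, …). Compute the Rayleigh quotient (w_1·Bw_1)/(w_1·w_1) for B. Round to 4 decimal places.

-7.4390

B = P − 5I has rows (-5, 5); (4, 0)
w1 = Bv₀ = (-10, 8)
Bw1 = (90, -40)
w1·Bw1 = -1220; w1·w1 = 164; μ ≈ -1220/164 = -7.4390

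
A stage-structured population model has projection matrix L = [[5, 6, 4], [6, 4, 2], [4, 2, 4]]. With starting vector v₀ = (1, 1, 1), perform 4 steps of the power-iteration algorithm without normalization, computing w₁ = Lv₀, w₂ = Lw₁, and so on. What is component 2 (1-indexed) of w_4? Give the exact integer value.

25402

w1 = Lv₀ = (5·1 + 6·1 + 4·1; 6·1 + 4·1 + 2·1; 4·1 + 2·1 + 4·1) = (15, 12, 10)
w2 = Lw1 = (5·15 + 6·12 + 4·10; 6·15 + 4·12 + 2·10; 4·15 + 2·12 + 4·10) = (187, 158, 124)
w3 = Lw2 = (2379, 2002, 1560)
w4 = Lw3 = (30147, 25402, 19760)
The requested component of w4 is 25402.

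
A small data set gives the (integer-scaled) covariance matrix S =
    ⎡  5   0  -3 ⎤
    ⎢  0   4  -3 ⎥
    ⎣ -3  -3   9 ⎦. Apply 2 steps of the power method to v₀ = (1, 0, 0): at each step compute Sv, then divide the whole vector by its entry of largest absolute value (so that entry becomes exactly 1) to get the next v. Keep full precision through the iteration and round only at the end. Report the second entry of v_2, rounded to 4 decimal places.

Sv0 = (5.00000, 0.00000, -3.00000); divide by 5.00000 → v1 = (1.00000, 0.00000, -0.60000)
Sv1 = (6.80000, 1.80000, -8.40000); divide by -8.40000 → v2 = (-0.80952, -0.21429, 1.00000)
Requested entry of v2: 9/-42 = -0.2143

-0.2143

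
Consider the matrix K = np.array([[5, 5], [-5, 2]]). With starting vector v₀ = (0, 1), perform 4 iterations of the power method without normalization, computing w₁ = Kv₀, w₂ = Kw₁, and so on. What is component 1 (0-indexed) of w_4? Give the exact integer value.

-784

w1 = Kv₀ = (5·0 + 5·1; (-5)·0 + 2·1) = (5, 2)
w2 = Kw1 = (5·5 + 5·2; (-5)·5 + 2·2) = (35, -21)
w3 = Kw2 = (70, -217)
w4 = Kw3 = (-735, -784)
The requested component of w4 is -784.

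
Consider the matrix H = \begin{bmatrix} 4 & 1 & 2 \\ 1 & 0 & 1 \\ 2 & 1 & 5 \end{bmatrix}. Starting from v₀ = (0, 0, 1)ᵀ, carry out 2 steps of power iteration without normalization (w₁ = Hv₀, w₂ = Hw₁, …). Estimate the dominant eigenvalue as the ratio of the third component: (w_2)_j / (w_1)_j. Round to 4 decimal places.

λ ≈ 6.0000

w1 = Hv₀ = (4·0 + 1·0 + 2·1; 1·0 + 0·0 + 1·1; 2·0 + 1·0 + 5·1) = (2, 1, 5)
w2 = Hw1 = (4·2 + 1·1 + 2·5; 1·2 + 0·1 + 1·5; 2·2 + 1·1 + 5·5) = (19, 7, 30)
Ratio at component: 30 / 5 = 6.0000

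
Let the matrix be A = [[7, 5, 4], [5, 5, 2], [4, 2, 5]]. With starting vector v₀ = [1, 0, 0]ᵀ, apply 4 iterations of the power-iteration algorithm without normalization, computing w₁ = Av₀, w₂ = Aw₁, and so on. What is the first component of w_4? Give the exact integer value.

16088

w1 = Av₀ = (7, 5, 4)
w2 = Aw1 = (90, 68, 58)
w3 = Aw2 = (1202, 906, 786)
w4 = Aw3 = (16088, 12112, 10550)
The requested component of w4 is 16088.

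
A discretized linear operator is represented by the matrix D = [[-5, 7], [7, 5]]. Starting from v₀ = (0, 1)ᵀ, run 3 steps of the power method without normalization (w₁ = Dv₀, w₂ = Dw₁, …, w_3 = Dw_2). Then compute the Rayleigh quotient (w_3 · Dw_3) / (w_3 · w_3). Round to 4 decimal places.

5.0000

w1 = Dv₀ = ((-5)·0 + 7·1; 7·0 + 5·1) = (7, 5)
w2 = Dw1 = ((-5)·7 + 7·5; 7·7 + 5·5) = (0, 74)
w3 = Dw2 = (518, 370)
Dw3 = (0, 5476)
w3·Dw3 = 518·0 + 370·5476 = 2026120; w3·w3 = 518·518 + 370·370 = 405224
λ ≈ 2026120/405224 = 5.0000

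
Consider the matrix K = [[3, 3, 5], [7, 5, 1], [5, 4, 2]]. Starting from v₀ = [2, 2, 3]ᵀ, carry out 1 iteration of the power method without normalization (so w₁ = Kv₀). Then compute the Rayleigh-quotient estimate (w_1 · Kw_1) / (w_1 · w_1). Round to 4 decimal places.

λ ≈ 11.7965

w1 = Kv₀ = (27, 27, 24)
Kw1 = (282, 348, 291)
w1·Kw1 = 27·282 + 27·348 + 24·291 = 23994; w1·w1 = 27·27 + 27·27 + 24·24 = 2034
λ ≈ 23994/2034 = 11.7965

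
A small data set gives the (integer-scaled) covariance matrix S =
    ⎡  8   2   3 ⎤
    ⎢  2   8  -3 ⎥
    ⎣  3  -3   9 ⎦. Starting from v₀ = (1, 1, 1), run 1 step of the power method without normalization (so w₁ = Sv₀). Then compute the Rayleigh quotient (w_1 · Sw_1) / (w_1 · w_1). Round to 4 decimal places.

10.5719

w1 = Sv₀ = (8·1 + 2·1 + 3·1; 2·1 + 8·1 + (-3)·1; 3·1 + (-3)·1 + 9·1) = (13, 7, 9)
Sw1 = (145, 55, 99)
w1·Sw1 = 13·145 + 7·55 + 9·99 = 3161; w1·w1 = 13·13 + 7·7 + 9·9 = 299
λ ≈ 3161/299 = 10.5719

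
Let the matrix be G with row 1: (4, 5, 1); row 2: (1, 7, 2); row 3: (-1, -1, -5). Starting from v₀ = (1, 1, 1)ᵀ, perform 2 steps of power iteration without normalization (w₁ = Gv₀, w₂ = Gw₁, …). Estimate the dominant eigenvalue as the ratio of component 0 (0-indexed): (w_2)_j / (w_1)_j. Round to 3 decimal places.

w1 = Gv₀ = (4·1 + 5·1 + 1·1; 1·1 + 7·1 + 2·1; (-1)·1 + (-1)·1 + (-5)·1) = (10, 10, -7)
w2 = Gw1 = (4·10 + 5·10 + 1·(-7); 1·10 + 7·10 + 2·(-7); (-1)·10 + (-1)·10 + (-5)·(-7)) = (83, 66, 15)
Ratio at component: 83 / 10 = 8.300

8.300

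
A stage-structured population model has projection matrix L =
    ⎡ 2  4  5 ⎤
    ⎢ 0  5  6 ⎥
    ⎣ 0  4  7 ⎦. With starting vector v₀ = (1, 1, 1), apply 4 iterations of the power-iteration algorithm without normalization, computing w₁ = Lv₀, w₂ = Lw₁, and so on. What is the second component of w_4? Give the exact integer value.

w1 = Lv₀ = (11, 11, 11)
w2 = Lw1 = (121, 121, 121)
w3 = Lw2 = (1331, 1331, 1331)
w4 = Lw3 = (14641, 14641, 14641)
The requested component of w4 is 14641.

14641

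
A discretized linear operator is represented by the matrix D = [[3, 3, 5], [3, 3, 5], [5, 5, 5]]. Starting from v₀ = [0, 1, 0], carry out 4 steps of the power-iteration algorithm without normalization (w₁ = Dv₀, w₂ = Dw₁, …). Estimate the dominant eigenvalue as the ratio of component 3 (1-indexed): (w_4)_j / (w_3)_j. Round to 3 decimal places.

w1 = Dv₀ = (3·0 + 3·1 + 5·0; 3·0 + 3·1 + 5·0; 5·0 + 5·1 + 5·0) = (3, 3, 5)
w2 = Dw1 = (3·3 + 3·3 + 5·5; 3·3 + 3·3 + 5·5; 5·3 + 5·3 + 5·5) = (43, 43, 55)
w3 = Dw2 = (533, 533, 705)
w4 = Dw3 = (6723, 6723, 8855)
Ratio at component: 8855 / 705 = 12.560

12.560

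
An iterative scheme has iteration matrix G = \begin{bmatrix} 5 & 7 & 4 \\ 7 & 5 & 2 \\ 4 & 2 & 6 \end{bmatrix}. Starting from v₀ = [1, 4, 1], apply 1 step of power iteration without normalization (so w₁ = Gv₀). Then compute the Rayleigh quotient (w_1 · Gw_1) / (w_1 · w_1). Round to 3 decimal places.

λ ≈ 13.983

w1 = Gv₀ = (5·1 + 7·4 + 4·1; 7·1 + 5·4 + 2·1; 4·1 + 2·4 + 6·1) = (37, 29, 18)
Gw1 = (460, 440, 314)
w1·Gw1 = 37·460 + 29·440 + 18·314 = 35432; w1·w1 = 37·37 + 29·29 + 18·18 = 2534
λ ≈ 35432/2534 = 13.983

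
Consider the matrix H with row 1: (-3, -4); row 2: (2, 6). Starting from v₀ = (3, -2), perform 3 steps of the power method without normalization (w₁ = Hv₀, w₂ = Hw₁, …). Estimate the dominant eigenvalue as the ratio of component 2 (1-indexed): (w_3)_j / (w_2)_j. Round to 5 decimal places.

λ ≈ 4.57895

w1 = Hv₀ = ((-3)·3 + (-4)·(-2); 2·3 + 6·(-2)) = (-1, -6)
w2 = Hw1 = ((-3)·(-1) + (-4)·(-6); 2·(-1) + 6·(-6)) = (27, -38)
w3 = Hw2 = (71, -174)
Ratio at component: -174 / -38 = 4.57895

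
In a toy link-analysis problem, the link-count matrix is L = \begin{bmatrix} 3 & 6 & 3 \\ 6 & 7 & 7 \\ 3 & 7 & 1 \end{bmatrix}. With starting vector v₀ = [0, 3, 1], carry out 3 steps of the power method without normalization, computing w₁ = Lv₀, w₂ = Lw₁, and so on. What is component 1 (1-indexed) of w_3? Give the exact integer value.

w1 = Lv₀ = (3·0 + 6·3 + 3·1; 6·0 + 7·3 + 7·1; 3·0 + 7·3 + 1·1) = (21, 28, 22)
w2 = Lw1 = (3·21 + 6·28 + 3·22; 6·21 + 7·28 + 7·22; 3·21 + 7·28 + 1·22) = (297, 476, 281)
w3 = Lw2 = (4590, 7081, 4504)
The requested component of w3 is 4590.

4590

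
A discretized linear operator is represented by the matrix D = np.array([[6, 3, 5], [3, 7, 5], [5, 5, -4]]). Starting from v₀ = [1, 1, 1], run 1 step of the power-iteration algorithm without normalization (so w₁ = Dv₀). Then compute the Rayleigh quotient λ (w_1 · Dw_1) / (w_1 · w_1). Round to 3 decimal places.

w1 = Dv₀ = (14, 15, 6)
Dw1 = (159, 177, 121)
w1·Dw1 = 14·159 + 15·177 + 6·121 = 5607; w1·w1 = 14·14 + 15·15 + 6·6 = 457
λ ≈ 5607/457 = 12.269

λ ≈ 12.269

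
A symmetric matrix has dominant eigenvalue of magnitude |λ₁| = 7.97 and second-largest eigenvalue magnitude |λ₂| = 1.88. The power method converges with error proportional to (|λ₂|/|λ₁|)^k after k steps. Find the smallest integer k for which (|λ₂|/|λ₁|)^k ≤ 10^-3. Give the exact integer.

5

|λ₂/λ₁| = 1.88/7.97 = 0.23588
Need k ≥ ln(10^-3) / ln(0.23588) = -6.9078 / -1.4444 ≈ 4.782
Smallest integer k satisfying the bound: 5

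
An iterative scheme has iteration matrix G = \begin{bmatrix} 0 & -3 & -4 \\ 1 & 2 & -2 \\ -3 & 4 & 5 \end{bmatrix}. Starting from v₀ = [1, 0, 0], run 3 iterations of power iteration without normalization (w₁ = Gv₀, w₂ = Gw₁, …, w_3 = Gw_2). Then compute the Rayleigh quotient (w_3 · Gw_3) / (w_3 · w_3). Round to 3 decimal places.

λ ≈ 3.394

w1 = Gv₀ = (0·1 + (-3)·0 + (-4)·0; 1·1 + 2·0 + (-2)·0; (-3)·1 + 4·0 + 5·0) = (0, 1, -3)
w2 = Gw1 = (0·0 + (-3)·1 + (-4)·(-3); 1·0 + 2·1 + (-2)·(-3); (-3)·0 + 4·1 + 5·(-3)) = (9, 8, -11)
w3 = Gw2 = (20, 47, -50)
Gw3 = (59, 214, -122)
w3·Gw3 = 20·59 + 47·214 + (-50)·(-122) = 17338; w3·w3 = 20·20 + 47·47 + (-50)·(-50) = 5109
λ ≈ 17338/5109 = 3.394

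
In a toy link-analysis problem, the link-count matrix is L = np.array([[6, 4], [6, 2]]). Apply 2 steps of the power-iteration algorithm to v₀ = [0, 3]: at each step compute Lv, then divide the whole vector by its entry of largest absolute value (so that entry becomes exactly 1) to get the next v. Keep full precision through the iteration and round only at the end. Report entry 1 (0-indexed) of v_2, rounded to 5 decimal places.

0.87500

Lv0 = (12.000000, 6.000000); divide by 12.000000 → v1 = (1.000000, 0.500000)
Lv1 = (8.000000, 7.000000); divide by 8.000000 → v2 = (1.000000, 0.875000)
Requested entry of v2: 84/96 = 0.87500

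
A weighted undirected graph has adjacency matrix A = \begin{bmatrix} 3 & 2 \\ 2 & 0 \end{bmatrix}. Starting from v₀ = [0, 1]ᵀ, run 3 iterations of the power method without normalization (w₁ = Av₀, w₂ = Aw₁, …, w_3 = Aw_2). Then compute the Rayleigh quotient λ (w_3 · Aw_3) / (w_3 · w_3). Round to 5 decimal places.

w1 = Av₀ = (2, 0)
w2 = Aw1 = (6, 4)
w3 = Aw2 = (26, 12)
Aw3 = (102, 52)
w3·Aw3 = 26·102 + 12·52 = 3276; w3·w3 = 26·26 + 12·12 = 820
λ ≈ 3276/820 = 3.99512

λ ≈ 3.99512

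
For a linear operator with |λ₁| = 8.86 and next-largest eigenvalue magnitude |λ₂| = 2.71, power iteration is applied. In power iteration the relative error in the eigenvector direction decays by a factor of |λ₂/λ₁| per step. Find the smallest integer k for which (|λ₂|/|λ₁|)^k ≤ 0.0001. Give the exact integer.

|λ₂/λ₁| = 2.71/8.86 = 0.30587
Need k ≥ ln(0.0001) / ln(0.30587) = -9.2103 / -1.1846 ≈ 7.775
Smallest integer k satisfying the bound: 8

8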